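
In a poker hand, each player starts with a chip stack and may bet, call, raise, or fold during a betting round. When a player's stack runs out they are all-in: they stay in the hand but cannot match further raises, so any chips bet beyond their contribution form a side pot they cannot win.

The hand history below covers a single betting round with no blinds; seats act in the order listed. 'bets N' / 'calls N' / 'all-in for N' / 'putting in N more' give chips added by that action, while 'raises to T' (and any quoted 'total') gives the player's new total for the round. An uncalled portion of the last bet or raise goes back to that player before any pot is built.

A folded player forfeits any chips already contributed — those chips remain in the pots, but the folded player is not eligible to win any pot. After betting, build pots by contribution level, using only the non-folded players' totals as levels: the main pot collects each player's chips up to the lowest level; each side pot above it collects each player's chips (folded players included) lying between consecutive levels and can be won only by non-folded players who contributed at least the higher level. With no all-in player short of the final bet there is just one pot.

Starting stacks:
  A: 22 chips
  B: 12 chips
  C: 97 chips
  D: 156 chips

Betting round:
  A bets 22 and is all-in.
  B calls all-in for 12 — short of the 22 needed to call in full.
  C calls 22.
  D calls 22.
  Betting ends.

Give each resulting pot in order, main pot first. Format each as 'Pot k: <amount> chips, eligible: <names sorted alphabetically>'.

Pot 1: 48 chips, eligible: A, B, C, D
Pot 2: 30 chips, eligible: A, C, D

Derivation:
Contributions: A=22, B=12, C=22, D=22
Pot levels (distinct totals of non-folded players): 12, 22
Layer 1-12: 12 each from A, B, C, D = 12*4 = 48 chips; eligible A, B, C, D
Layer 13-22: 10 each from A, C, D = 10*3 = 30 chips; eligible A, C, D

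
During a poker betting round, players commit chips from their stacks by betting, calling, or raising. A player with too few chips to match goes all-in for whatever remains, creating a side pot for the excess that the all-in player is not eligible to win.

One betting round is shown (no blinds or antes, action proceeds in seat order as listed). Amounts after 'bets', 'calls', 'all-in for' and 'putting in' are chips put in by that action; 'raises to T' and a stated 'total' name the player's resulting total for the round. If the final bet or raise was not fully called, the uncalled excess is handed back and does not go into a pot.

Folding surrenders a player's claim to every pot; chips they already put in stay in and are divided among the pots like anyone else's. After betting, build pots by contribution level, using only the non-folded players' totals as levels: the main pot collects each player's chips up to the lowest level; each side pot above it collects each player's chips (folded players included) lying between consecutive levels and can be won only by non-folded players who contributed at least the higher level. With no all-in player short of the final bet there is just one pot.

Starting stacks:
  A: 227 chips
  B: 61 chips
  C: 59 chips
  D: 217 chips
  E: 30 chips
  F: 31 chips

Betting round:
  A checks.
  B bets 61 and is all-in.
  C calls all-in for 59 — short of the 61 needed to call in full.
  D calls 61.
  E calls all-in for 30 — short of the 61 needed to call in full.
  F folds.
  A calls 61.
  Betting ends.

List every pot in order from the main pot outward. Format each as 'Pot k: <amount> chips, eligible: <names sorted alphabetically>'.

Contributions: A=61, B=61, C=59, D=61, E=30
Folded: F
Pot levels (distinct totals of non-folded players): 30, 59, 61
Layer 1-30: 30 each from A, B, C, D, E = 30*5 = 150 chips; eligible A, B, C, D, E
Layer 31-59: 29 each from A, B, C, D = 29*4 = 116 chips; eligible A, B, C, D
Layer 60-61: 2 each from A, B, D = 2*3 = 6 chips; eligible A, B, D

Pot 1: 150 chips, eligible: A, B, C, D, E
Pot 2: 116 chips, eligible: A, B, C, D
Pot 3: 6 chips, eligible: A, B, D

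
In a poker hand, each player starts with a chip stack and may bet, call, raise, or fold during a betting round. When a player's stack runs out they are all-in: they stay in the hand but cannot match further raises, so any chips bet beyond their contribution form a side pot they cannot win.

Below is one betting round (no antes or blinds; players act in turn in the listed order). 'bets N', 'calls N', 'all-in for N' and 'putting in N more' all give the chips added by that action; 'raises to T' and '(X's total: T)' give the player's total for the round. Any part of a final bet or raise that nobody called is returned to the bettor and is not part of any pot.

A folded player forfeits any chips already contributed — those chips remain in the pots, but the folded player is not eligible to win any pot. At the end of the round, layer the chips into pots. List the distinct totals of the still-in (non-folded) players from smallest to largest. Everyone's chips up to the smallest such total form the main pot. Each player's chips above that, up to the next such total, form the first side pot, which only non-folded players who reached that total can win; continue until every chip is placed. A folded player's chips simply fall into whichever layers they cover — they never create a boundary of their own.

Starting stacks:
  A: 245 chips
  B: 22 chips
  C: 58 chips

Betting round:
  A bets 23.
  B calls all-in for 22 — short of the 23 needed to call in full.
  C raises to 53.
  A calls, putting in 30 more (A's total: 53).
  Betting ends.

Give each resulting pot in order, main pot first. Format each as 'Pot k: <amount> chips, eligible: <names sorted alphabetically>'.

Pot 1: 66 chips, eligible: A, B, C
Pot 2: 62 chips, eligible: A, C

Derivation:
Contributions: A=53, B=22, C=53
Pot levels (distinct totals of non-folded players): 22, 53
Layer 1-22: 22 each from A, B, C = 22*3 = 66 chips; eligible A, B, C
Layer 23-53: 31 each from A, C = 31*2 = 62 chips; eligible A, C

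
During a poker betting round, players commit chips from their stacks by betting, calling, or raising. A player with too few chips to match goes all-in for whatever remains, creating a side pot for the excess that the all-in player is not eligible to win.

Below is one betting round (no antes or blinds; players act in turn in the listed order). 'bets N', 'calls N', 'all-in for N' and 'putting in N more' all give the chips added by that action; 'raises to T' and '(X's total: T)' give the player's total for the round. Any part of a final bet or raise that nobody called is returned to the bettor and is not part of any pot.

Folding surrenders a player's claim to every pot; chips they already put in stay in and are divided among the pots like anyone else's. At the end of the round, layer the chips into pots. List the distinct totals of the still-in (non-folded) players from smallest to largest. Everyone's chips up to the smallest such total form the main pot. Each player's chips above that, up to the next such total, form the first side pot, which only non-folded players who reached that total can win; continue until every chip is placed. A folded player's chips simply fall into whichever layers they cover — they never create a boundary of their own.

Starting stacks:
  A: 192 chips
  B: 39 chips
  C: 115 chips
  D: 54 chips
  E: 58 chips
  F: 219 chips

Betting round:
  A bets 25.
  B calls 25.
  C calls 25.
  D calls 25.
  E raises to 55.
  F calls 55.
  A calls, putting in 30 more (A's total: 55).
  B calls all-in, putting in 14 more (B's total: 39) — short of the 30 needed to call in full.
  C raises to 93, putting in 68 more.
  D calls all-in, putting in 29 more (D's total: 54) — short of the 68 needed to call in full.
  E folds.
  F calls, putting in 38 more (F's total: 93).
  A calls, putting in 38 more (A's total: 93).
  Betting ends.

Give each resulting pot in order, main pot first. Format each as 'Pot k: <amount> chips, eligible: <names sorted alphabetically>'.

Pot 1: 234 chips, eligible: A, B, C, D, F
Pot 2: 75 chips, eligible: A, C, D, F
Pot 3: 118 chips, eligible: A, C, F

Derivation:
Contributions: A=93, B=39, C=93, D=54, E=55, F=93
Folded: E
Pot levels (distinct totals of non-folded players): 39, 54, 93
Layer 1-39: 39 each from A, B, C, D, E, F = 39*6 = 234 chips; eligible A, B, C, D, F
Layer 40-54: 15 each from A, C, D, E, F = 15*5 = 75 chips; eligible A, C, D, F
Layer 55-93: A 39 + C 39 + E 1 + F 39 = 118 chips; eligible A, C, F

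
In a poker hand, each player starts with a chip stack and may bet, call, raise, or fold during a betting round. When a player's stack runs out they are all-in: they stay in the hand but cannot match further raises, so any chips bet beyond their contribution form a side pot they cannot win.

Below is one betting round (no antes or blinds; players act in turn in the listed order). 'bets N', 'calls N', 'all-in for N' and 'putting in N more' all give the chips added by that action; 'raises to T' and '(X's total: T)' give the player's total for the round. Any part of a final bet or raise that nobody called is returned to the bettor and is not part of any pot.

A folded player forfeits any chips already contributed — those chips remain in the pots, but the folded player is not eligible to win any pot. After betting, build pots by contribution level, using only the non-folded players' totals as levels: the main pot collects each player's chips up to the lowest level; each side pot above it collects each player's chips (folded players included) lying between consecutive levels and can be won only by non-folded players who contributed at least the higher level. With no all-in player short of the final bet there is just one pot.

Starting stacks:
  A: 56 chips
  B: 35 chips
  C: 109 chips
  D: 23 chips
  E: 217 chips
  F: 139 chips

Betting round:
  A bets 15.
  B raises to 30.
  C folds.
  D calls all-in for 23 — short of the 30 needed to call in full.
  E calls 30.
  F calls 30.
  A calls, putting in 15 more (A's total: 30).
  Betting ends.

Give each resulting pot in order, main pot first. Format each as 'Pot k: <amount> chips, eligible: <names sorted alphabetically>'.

Contributions: A=30, B=30, D=23, E=30, F=30
Folded: C
Pot levels (distinct totals of non-folded players): 23, 30
Layer 1-23: 23 each from A, B, D, E, F = 23*5 = 115 chips; eligible A, B, D, E, F
Layer 24-30: 7 each from A, B, E, F = 7*4 = 28 chips; eligible A, B, E, F

Pot 1: 115 chips, eligible: A, B, D, E, F
Pot 2: 28 chips, eligible: A, B, E, F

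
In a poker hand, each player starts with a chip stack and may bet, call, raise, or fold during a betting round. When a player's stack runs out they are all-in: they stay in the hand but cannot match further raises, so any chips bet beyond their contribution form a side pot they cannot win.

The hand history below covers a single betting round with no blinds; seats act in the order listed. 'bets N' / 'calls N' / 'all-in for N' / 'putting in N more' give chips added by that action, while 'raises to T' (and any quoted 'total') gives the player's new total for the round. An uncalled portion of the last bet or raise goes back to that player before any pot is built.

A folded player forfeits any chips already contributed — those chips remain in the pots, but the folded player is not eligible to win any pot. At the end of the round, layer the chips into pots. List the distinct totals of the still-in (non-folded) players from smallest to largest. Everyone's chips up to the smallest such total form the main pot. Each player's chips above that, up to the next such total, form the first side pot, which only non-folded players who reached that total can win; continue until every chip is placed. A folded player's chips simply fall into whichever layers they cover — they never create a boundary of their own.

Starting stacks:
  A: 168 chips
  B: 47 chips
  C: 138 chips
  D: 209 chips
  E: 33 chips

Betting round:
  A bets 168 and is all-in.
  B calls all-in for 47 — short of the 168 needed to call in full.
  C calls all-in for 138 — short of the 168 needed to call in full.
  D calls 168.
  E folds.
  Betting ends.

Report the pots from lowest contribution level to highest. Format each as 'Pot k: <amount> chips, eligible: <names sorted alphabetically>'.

Contributions: A=168, B=47, C=138, D=168
Folded: E
Pot levels (distinct totals of non-folded players): 47, 138, 168
Layer 1-47: 47 each from A, B, C, D = 47*4 = 188 chips; eligible A, B, C, D
Layer 48-138: 91 each from A, C, D = 91*3 = 273 chips; eligible A, C, D
Layer 139-168: 30 each from A, D = 30*2 = 60 chips; eligible A, D

Pot 1: 188 chips, eligible: A, B, C, D
Pot 2: 273 chips, eligible: A, C, D
Pot 3: 60 chips, eligible: A, D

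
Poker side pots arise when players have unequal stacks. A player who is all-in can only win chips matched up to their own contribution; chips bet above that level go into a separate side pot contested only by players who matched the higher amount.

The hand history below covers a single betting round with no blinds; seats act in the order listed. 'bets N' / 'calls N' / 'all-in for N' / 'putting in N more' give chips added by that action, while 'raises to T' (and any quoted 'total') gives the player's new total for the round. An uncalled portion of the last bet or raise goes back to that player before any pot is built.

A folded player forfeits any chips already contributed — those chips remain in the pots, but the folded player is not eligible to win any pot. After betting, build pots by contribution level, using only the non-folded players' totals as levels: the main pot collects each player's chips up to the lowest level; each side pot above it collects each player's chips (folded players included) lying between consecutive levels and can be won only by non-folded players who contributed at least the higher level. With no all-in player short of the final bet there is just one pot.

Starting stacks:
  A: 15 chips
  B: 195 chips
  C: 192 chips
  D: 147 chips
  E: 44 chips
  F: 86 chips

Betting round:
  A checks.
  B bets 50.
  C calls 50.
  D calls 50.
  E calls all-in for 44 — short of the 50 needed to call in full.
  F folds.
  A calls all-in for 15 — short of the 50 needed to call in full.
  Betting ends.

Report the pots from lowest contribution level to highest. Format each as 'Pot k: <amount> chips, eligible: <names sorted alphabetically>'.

Contributions: A=15, B=50, C=50, D=50, E=44
Folded: F
Pot levels (distinct totals of non-folded players): 15, 44, 50
Layer 1-15: 15 each from A, B, C, D, E = 15*5 = 75 chips; eligible A, B, C, D, E
Layer 16-44: 29 each from B, C, D, E = 29*4 = 116 chips; eligible B, C, D, E
Layer 45-50: 6 each from B, C, D = 6*3 = 18 chips; eligible B, C, D

Pot 1: 75 chips, eligible: A, B, C, D, E
Pot 2: 116 chips, eligible: B, C, D, E
Pot 3: 18 chips, eligible: B, C, D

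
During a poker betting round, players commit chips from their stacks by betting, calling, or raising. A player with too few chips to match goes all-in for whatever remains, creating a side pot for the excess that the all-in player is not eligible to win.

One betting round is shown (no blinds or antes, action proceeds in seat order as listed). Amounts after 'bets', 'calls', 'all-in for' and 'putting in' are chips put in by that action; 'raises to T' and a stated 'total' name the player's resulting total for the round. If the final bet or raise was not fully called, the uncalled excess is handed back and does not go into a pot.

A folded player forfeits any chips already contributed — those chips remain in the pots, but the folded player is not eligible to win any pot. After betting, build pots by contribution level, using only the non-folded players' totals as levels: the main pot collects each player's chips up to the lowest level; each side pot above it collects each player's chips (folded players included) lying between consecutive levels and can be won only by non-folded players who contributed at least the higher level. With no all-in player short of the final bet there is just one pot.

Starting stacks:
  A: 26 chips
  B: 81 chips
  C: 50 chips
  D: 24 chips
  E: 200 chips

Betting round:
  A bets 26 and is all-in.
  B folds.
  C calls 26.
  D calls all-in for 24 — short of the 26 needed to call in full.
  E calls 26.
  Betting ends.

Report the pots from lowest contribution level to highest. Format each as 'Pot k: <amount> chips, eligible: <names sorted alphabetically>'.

Contributions: A=26, C=26, D=24, E=26
Folded: B
Pot levels (distinct totals of non-folded players): 24, 26
Layer 1-24: 24 each from A, C, D, E = 24*4 = 96 chips; eligible A, C, D, E
Layer 25-26: 2 each from A, C, E = 2*3 = 6 chips; eligible A, C, E

Pot 1: 96 chips, eligible: A, C, D, E
Pot 2: 6 chips, eligible: A, C, E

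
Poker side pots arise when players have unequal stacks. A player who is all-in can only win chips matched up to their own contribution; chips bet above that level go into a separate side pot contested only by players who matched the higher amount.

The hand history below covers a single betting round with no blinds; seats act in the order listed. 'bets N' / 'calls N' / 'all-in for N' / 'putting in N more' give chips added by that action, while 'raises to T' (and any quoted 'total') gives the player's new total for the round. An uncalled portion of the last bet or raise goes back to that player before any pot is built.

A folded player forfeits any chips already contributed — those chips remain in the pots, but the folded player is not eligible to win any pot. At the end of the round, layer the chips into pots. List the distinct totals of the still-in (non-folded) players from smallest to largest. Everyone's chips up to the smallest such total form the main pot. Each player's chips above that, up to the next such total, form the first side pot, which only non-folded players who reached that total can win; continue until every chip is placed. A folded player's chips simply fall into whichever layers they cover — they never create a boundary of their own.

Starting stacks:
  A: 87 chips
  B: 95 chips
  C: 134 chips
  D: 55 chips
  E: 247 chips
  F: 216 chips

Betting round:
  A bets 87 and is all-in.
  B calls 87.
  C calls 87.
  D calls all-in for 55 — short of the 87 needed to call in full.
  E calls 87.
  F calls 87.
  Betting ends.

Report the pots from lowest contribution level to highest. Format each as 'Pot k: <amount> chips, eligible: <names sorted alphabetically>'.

Contributions: A=87, B=87, C=87, D=55, E=87, F=87
Pot levels (distinct totals of non-folded players): 55, 87
Layer 1-55: 55 each from A, B, C, D, E, F = 55*6 = 330 chips; eligible A, B, C, D, E, F
Layer 56-87: 32 each from A, B, C, E, F = 32*5 = 160 chips; eligible A, B, C, E, F

Pot 1: 330 chips, eligible: A, B, C, D, E, F
Pot 2: 160 chips, eligible: A, B, C, E, F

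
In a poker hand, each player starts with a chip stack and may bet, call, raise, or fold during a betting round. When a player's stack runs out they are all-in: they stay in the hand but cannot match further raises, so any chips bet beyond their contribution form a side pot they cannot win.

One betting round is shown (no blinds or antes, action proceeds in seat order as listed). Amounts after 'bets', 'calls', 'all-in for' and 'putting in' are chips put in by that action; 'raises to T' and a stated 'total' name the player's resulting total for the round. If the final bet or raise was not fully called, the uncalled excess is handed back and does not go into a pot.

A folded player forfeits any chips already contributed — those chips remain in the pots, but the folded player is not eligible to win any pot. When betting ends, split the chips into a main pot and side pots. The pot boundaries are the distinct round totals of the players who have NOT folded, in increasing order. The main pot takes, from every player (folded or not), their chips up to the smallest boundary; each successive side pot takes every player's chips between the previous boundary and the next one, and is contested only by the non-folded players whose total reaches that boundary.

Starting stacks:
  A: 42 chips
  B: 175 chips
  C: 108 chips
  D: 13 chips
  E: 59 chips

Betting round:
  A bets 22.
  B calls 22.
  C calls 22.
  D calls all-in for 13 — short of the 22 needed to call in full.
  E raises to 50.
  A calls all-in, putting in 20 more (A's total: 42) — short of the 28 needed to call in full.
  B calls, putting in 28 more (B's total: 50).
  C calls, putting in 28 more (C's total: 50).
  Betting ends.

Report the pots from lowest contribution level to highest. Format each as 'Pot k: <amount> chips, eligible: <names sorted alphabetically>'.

Contributions: A=42, B=50, C=50, D=13, E=50
Pot levels (distinct totals of non-folded players): 13, 42, 50
Layer 1-13: 13 each from A, B, C, D, E = 13*5 = 65 chips; eligible A, B, C, D, E
Layer 14-42: 29 each from A, B, C, E = 29*4 = 116 chips; eligible A, B, C, E
Layer 43-50: 8 each from B, C, E = 8*3 = 24 chips; eligible B, C, E

Pot 1: 65 chips, eligible: A, B, C, D, E
Pot 2: 116 chips, eligible: A, B, C, E
Pot 3: 24 chips, eligible: B, C, E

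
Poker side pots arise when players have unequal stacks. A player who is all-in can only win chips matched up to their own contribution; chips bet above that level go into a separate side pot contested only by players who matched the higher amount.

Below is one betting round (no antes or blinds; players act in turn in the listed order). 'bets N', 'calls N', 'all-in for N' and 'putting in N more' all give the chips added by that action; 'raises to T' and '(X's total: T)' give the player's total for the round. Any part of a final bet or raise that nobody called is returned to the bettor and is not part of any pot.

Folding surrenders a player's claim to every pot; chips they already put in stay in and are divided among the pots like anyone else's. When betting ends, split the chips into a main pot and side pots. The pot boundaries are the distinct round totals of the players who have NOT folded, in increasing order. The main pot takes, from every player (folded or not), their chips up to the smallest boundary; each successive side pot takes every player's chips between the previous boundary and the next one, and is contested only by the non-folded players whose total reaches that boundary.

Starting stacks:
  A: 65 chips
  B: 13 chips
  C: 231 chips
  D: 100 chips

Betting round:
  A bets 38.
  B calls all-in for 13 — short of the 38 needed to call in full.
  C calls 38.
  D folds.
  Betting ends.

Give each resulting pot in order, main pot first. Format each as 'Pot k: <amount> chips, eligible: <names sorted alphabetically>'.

Contributions: A=38, B=13, C=38
Folded: D
Pot levels (distinct totals of non-folded players): 13, 38
Layer 1-13: 13 each from A, B, C = 13*3 = 39 chips; eligible A, B, C
Layer 14-38: 25 each from A, C = 25*2 = 50 chips; eligible A, C

Pot 1: 39 chips, eligible: A, B, C
Pot 2: 50 chips, eligible: A, C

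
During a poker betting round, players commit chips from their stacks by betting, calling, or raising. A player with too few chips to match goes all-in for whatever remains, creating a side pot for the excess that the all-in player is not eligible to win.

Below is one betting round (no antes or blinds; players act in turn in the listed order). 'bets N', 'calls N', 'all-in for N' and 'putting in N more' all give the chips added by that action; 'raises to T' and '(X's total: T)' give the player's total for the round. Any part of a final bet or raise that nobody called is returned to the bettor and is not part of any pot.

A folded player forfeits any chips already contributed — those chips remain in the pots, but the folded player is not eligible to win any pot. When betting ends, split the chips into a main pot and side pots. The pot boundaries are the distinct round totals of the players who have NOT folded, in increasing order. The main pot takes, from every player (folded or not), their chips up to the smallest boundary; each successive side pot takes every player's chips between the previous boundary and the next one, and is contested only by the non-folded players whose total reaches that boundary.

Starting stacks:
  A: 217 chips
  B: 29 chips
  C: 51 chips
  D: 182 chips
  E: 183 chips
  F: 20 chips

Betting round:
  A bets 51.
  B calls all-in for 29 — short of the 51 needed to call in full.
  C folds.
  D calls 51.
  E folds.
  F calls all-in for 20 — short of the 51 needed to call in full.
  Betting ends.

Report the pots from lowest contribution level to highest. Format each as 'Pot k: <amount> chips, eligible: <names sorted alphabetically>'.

Contributions: A=51, B=29, D=51, F=20
Folded: C, E
Pot levels (distinct totals of non-folded players): 20, 29, 51
Layer 1-20: 20 each from A, B, D, F = 20*4 = 80 chips; eligible A, B, D, F
Layer 21-29: 9 each from A, B, D = 9*3 = 27 chips; eligible A, B, D
Layer 30-51: 22 each from A, D = 22*2 = 44 chips; eligible A, D

Pot 1: 80 chips, eligible: A, B, D, F
Pot 2: 27 chips, eligible: A, B, D
Pot 3: 44 chips, eligible: A, D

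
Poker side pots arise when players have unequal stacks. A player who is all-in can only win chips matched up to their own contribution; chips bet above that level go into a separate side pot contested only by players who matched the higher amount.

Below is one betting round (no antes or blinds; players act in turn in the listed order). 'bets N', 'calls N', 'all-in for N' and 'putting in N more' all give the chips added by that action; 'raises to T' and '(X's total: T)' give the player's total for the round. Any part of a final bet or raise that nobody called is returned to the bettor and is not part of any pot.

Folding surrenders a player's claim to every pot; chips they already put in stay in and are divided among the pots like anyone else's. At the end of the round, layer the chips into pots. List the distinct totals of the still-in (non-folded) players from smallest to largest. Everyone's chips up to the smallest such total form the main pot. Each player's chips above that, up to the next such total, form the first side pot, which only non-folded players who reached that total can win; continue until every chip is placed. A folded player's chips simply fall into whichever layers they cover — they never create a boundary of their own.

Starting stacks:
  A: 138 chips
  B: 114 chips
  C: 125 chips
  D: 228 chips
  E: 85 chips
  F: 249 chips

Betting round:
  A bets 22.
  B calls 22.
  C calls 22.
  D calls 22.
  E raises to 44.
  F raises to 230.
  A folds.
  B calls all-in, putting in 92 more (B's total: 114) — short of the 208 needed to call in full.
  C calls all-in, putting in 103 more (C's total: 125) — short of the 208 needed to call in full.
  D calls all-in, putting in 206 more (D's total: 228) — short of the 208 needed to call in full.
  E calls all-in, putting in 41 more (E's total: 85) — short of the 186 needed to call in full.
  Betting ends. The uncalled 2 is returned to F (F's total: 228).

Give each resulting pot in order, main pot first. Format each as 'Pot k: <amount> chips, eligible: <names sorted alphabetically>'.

Pot 1: 447 chips, eligible: B, C, D, E, F
Pot 2: 116 chips, eligible: B, C, D, F
Pot 3: 33 chips, eligible: C, D, F
Pot 4: 206 chips, eligible: D, F

Derivation:
Contributions (after 2 returned to F): A=22, B=114, C=125, D=228, E=85, F=228
Folded: A
Pot levels (distinct totals of non-folded players): 85, 114, 125, 228
Layer 1-85: A 22 + B 85 + C 85 + D 85 + E 85 + F 85 = 447 chips; eligible B, C, D, E, F
Layer 86-114: 29 each from B, C, D, F = 29*4 = 116 chips; eligible B, C, D, F
Layer 115-125: 11 each from C, D, F = 11*3 = 33 chips; eligible C, D, F
Layer 126-228: 103 each from D, F = 103*2 = 206 chips; eligible D, F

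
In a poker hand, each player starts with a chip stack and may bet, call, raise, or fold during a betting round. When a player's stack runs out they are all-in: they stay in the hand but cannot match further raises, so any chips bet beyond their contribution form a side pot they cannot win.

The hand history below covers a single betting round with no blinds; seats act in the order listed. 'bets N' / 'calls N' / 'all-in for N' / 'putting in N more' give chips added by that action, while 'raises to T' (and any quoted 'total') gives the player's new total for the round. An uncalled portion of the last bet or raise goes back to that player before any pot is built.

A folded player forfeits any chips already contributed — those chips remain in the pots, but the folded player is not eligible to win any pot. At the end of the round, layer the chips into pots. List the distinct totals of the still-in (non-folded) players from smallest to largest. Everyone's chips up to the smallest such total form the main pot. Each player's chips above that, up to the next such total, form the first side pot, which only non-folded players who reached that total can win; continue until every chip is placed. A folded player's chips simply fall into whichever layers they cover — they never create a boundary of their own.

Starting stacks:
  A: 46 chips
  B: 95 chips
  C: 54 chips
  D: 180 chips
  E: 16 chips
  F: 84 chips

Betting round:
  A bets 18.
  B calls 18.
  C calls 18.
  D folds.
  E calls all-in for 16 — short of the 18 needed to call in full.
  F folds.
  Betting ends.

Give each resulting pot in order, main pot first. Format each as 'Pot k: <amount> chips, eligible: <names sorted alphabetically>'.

Pot 1: 64 chips, eligible: A, B, C, E
Pot 2: 6 chips, eligible: A, B, C

Derivation:
Contributions: A=18, B=18, C=18, E=16
Folded: D, F
Pot levels (distinct totals of non-folded players): 16, 18
Layer 1-16: 16 each from A, B, C, E = 16*4 = 64 chips; eligible A, B, C, E
Layer 17-18: 2 each from A, B, C = 2*3 = 6 chips; eligible A, B, C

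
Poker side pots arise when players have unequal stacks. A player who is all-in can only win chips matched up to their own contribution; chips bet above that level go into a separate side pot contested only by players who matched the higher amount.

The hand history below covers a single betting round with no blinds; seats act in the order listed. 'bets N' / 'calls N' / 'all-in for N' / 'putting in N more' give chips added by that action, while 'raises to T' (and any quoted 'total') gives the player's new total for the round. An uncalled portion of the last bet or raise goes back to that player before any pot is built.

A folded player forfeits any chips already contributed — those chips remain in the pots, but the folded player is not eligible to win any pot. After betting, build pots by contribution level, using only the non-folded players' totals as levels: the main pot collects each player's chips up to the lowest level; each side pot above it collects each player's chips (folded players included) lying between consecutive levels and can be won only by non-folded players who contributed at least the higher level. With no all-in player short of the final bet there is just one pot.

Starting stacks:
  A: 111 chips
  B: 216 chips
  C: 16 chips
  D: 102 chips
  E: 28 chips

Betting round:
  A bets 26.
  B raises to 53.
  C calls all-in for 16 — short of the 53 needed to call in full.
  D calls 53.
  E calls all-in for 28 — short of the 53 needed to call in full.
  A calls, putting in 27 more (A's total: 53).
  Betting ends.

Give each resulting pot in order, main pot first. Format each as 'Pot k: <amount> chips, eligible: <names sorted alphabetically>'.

Pot 1: 80 chips, eligible: A, B, C, D, E
Pot 2: 48 chips, eligible: A, B, D, E
Pot 3: 75 chips, eligible: A, B, D

Derivation:
Contributions: A=53, B=53, C=16, D=53, E=28
Pot levels (distinct totals of non-folded players): 16, 28, 53
Layer 1-16: 16 each from A, B, C, D, E = 16*5 = 80 chips; eligible A, B, C, D, E
Layer 17-28: 12 each from A, B, D, E = 12*4 = 48 chips; eligible A, B, D, E
Layer 29-53: 25 each from A, B, D = 25*3 = 75 chips; eligible A, B, D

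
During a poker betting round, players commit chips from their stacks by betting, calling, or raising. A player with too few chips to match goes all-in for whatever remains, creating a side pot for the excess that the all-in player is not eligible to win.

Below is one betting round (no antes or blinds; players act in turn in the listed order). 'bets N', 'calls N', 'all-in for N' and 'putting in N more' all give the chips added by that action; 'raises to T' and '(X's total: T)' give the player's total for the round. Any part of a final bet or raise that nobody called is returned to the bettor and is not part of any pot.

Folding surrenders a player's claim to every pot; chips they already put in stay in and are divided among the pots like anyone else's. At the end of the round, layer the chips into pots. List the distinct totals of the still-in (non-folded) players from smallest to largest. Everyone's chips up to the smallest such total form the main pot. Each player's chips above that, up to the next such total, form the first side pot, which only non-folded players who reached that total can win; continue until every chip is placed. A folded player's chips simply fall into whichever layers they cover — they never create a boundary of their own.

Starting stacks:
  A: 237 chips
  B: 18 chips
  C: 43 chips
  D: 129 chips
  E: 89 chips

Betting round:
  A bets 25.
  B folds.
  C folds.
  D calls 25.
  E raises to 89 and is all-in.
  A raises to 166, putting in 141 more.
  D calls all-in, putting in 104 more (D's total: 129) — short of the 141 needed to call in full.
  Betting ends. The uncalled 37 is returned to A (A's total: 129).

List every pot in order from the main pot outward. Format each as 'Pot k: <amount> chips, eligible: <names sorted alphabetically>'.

Pot 1: 267 chips, eligible: A, D, E
Pot 2: 80 chips, eligible: A, D

Derivation:
Contributions (after 37 returned to A): A=129, D=129, E=89
Folded: B, C
Pot levels (distinct totals of non-folded players): 89, 129
Layer 1-89: 89 each from A, D, E = 89*3 = 267 chips; eligible A, D, E
Layer 90-129: 40 each from A, D = 40*2 = 80 chips; eligible A, D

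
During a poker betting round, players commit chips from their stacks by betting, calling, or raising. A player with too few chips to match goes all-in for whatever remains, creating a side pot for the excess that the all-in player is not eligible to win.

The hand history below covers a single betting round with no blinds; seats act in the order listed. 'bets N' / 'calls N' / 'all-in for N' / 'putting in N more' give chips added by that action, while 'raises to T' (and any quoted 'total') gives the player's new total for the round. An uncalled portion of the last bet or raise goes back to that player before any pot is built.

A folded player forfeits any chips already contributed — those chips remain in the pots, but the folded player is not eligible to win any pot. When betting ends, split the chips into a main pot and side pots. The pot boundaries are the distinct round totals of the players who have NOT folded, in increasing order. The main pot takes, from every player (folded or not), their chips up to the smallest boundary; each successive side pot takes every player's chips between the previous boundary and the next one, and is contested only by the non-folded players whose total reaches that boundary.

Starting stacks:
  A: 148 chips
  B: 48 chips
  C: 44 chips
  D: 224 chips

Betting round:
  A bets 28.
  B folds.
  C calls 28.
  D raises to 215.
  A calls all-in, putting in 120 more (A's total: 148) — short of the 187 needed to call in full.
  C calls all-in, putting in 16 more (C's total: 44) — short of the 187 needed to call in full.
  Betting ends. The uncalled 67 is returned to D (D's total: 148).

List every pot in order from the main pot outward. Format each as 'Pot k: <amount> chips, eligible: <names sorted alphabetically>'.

Contributions (after 67 returned to D): A=148, C=44, D=148
Folded: B
Pot levels (distinct totals of non-folded players): 44, 148
Layer 1-44: 44 each from A, C, D = 44*3 = 132 chips; eligible A, C, D
Layer 45-148: 104 each from A, D = 104*2 = 208 chips; eligible A, D

Pot 1: 132 chips, eligible: A, C, D
Pot 2: 208 chips, eligible: A, D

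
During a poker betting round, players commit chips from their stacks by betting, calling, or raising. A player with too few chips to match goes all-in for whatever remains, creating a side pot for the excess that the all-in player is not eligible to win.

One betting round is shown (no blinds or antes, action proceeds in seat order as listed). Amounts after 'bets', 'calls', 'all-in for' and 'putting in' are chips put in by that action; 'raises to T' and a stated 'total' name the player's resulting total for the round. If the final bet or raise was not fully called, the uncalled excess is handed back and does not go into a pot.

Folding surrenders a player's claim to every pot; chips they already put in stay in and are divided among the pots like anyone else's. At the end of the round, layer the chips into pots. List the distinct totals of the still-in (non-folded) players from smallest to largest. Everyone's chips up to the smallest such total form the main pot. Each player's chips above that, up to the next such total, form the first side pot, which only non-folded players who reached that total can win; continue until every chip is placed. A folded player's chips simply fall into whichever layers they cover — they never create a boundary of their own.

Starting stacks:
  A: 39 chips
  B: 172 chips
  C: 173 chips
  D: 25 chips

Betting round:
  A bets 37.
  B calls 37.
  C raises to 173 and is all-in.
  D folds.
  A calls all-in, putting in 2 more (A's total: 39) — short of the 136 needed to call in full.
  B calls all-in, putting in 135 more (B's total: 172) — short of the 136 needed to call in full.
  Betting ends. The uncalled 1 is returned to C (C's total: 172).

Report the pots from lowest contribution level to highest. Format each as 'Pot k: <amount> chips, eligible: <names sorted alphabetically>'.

Pot 1: 117 chips, eligible: A, B, C
Pot 2: 266 chips, eligible: B, C

Derivation:
Contributions (after 1 returned to C): A=39, B=172, C=172
Folded: D
Pot levels (distinct totals of non-folded players): 39, 172
Layer 1-39: 39 each from A, B, C = 39*3 = 117 chips; eligible A, B, C
Layer 40-172: 133 each from B, C = 133*2 = 266 chips; eligible B, C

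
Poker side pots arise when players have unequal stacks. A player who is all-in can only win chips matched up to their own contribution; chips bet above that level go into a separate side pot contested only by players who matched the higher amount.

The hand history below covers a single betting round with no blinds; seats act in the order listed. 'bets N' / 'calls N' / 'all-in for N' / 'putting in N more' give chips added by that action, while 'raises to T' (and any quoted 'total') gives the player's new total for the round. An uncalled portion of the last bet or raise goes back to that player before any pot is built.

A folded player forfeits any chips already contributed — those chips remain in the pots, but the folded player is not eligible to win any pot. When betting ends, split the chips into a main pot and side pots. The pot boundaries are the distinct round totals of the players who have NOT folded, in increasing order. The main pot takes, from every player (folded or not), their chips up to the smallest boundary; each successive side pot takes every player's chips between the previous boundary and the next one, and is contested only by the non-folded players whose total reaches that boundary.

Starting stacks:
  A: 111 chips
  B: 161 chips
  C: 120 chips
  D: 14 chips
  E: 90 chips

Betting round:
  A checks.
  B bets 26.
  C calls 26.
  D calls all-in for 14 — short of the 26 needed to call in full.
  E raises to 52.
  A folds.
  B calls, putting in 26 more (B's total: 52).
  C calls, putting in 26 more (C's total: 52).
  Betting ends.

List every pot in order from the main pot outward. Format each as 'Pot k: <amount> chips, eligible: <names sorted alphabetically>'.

Pot 1: 56 chips, eligible: B, C, D, E
Pot 2: 114 chips, eligible: B, C, E

Derivation:
Contributions: B=52, C=52, D=14, E=52
Folded: A
Pot levels (distinct totals of non-folded players): 14, 52
Layer 1-14: 14 each from B, C, D, E = 14*4 = 56 chips; eligible B, C, D, E
Layer 15-52: 38 each from B, C, E = 38*3 = 114 chips; eligible B, C, E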